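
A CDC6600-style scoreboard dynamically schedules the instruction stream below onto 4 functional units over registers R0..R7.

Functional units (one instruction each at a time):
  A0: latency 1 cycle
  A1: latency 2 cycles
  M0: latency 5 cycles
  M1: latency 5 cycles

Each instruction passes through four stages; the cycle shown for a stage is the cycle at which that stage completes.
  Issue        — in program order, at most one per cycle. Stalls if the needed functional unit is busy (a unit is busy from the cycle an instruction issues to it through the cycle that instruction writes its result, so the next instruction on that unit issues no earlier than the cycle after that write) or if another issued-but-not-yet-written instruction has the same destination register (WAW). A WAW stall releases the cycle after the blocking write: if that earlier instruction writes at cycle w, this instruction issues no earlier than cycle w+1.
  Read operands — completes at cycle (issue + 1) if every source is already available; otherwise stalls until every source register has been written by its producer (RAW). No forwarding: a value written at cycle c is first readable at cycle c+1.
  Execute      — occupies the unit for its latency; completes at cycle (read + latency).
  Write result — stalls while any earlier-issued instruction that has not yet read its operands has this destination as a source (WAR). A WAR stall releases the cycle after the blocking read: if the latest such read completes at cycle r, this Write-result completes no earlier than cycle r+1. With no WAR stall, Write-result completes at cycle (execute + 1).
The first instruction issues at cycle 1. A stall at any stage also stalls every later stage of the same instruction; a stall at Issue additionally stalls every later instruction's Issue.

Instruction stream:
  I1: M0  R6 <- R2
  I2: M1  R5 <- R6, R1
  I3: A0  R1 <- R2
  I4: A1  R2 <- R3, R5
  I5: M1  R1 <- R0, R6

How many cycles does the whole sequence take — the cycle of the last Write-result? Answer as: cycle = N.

c1: I1 issues→M0
c2: I1 reads, I2 issues→M1
c3: I3 issues→A0
c4: I3 reads, I4 issues→A1
c5: I3 exec-done
c7: I1 exec-done
c8: I1 writes R6
c9: I2 reads
c10: I3 writes R1
c14: I2 exec-done
c15: I2 writes R5
c16: I4 reads, I5 issues→M1
c17: I5 reads
c18: I4 exec-done
c19: I4 writes R2
c22: I5 exec-done
c23: I5 writes R1

cycle = 23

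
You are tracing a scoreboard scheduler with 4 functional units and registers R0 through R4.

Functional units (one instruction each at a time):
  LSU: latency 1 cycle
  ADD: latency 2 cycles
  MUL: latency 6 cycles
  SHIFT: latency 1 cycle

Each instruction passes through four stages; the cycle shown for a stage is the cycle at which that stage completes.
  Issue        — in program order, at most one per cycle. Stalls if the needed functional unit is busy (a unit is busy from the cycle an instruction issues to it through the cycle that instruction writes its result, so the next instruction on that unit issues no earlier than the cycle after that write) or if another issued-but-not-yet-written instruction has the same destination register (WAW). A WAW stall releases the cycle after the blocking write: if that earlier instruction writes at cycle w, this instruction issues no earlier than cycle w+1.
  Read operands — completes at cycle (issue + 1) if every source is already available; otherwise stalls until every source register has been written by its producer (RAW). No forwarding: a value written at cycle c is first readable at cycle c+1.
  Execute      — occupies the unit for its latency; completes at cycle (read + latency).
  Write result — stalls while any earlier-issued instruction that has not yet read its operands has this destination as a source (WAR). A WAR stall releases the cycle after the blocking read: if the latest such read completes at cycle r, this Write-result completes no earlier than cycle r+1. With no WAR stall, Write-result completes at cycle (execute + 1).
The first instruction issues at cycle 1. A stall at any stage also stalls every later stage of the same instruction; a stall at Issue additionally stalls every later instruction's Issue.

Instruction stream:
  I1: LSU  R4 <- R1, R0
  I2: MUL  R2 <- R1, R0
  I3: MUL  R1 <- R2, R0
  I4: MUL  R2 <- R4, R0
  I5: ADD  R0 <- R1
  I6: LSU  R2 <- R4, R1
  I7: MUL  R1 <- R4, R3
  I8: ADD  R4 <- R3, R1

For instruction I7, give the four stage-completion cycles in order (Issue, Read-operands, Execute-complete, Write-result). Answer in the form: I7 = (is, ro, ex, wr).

[1] I1 dispatched to LSU
[2] I1 operands ready · I2 dispatched to MUL
[3] I1 complete · I2 operands ready
[4] R4←I1
[9] I2 complete
[10] R2←I2
[11] I3 dispatched to MUL
[12] I3 operands ready
[18] I3 complete
[19] R1←I3
[20] I4 dispatched to MUL
[21] I4 operands ready · I5 dispatched to ADD
[22] I5 operands ready
[24] I5 complete
[25] R0←I5
[27] I4 complete
[28] R2←I4
[29] I6 dispatched to LSU
[30] I6 operands ready · I7 dispatched to MUL
[31] I6 complete · I7 operands ready · I8 dispatched to ADD
[32] R2←I6
[37] I7 complete
[38] R1←I7
[39] I8 operands ready
[41] I8 complete
[42] R4←I8

I7 = (30, 31, 37, 38)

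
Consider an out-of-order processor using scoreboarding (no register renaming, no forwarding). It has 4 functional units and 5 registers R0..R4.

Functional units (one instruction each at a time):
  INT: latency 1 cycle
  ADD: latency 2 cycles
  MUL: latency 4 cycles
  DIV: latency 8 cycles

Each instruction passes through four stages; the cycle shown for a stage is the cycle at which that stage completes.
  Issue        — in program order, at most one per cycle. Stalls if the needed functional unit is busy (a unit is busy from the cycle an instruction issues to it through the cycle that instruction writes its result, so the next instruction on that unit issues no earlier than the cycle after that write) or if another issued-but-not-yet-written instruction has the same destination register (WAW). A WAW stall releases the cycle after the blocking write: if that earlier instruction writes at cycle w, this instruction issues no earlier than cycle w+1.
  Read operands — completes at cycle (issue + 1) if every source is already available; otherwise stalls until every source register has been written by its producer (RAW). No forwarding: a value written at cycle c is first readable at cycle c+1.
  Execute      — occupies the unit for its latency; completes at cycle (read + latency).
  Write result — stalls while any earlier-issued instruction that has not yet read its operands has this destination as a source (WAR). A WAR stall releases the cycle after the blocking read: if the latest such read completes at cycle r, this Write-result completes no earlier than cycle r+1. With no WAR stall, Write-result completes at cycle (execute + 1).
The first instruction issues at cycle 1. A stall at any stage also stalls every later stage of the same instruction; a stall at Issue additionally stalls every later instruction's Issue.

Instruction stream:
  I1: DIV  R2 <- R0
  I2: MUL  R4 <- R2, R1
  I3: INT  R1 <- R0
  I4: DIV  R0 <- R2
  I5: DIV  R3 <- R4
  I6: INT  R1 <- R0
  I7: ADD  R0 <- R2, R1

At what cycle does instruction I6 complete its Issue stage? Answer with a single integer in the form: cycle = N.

cycle = 24

I1  is:1  ro:2  ex:10  wr:11
I2  is:2  ro:12  ex:16  wr:17  — RAW R2: wait I1 write@11
I3  is:3  ro:4  ex:5  wr:13  — WAR R1: wait I2 read@12
I4  is:12  ro:13  ex:21  wr:22  — struct: DIV busy until I1 writes@11
I5  is:23  ro:24  ex:32  wr:33  — struct: DIV busy until I4 writes@22
I6  is:24  ro:25  ex:26  wr:27
I7  is:25  ro:28  ex:30  wr:31  — RAW R1: wait I6 write@27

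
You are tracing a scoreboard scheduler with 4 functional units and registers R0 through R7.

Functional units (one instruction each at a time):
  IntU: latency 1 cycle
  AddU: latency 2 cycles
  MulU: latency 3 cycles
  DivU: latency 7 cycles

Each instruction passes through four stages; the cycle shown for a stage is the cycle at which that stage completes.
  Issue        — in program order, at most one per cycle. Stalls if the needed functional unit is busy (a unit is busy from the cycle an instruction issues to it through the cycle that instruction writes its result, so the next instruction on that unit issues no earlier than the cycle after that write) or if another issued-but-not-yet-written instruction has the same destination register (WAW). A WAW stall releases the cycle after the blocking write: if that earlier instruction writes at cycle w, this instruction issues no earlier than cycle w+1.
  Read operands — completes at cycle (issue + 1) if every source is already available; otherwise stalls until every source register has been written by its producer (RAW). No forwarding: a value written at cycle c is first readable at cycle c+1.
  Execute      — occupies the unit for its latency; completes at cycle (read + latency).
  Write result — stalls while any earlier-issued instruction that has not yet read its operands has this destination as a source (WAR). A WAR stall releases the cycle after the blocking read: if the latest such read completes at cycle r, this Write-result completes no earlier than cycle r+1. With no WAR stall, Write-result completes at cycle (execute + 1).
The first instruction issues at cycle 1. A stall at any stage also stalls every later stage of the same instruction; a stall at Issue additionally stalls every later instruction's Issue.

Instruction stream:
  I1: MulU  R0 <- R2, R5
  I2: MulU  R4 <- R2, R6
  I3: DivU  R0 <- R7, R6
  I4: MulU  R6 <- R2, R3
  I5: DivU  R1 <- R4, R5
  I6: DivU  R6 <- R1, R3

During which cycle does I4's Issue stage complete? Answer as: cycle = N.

  I1 | 1 | 2 | 5 | 6
  I2 | 7 | 8 | 11 | 12   struct: MulU busy until I1 writes@6
  I3 | 8 | 9 | 16 | 17
  I4 | 13 | 14 | 17 | 18   struct: MulU busy until I2 writes@12
  I5 | 18 | 19 | 26 | 27   struct: DivU busy until I3 writes@17
  I6 | 28 | 29 | 36 | 37   struct: DivU busy until I5 writes@27

cycle = 13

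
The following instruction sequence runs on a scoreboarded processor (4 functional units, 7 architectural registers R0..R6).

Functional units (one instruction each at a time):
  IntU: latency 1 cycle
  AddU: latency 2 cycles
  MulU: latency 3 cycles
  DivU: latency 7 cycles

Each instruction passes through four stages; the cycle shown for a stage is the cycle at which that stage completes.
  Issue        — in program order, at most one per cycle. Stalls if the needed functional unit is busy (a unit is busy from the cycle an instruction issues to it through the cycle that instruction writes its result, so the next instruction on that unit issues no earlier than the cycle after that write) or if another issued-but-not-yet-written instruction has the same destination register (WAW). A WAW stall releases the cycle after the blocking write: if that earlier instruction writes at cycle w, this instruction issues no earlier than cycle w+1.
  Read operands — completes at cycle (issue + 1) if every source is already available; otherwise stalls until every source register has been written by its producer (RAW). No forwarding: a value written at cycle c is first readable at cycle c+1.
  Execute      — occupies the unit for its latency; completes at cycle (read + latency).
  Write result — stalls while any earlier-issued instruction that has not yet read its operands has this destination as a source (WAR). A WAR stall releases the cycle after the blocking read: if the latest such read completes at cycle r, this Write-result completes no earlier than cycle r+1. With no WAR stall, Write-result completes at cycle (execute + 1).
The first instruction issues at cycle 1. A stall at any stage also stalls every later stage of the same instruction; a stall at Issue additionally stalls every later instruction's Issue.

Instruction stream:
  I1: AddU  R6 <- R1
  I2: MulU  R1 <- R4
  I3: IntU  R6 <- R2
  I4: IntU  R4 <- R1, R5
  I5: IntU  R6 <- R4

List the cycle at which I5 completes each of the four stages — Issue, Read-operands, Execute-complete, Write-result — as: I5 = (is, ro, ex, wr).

I5 = (14, 15, 16, 17)

I1 -> (1, 2, 4, 5)
I2 -> (2, 3, 6, 7)
I3 -> (6, 7, 8, 9)  // WAW R6: wait I1 write@5
I4 -> (10, 11, 12, 13)  // struct: IntU busy until I3 writes@9
I5 -> (14, 15, 16, 17)  // struct: IntU busy until I4 writes@13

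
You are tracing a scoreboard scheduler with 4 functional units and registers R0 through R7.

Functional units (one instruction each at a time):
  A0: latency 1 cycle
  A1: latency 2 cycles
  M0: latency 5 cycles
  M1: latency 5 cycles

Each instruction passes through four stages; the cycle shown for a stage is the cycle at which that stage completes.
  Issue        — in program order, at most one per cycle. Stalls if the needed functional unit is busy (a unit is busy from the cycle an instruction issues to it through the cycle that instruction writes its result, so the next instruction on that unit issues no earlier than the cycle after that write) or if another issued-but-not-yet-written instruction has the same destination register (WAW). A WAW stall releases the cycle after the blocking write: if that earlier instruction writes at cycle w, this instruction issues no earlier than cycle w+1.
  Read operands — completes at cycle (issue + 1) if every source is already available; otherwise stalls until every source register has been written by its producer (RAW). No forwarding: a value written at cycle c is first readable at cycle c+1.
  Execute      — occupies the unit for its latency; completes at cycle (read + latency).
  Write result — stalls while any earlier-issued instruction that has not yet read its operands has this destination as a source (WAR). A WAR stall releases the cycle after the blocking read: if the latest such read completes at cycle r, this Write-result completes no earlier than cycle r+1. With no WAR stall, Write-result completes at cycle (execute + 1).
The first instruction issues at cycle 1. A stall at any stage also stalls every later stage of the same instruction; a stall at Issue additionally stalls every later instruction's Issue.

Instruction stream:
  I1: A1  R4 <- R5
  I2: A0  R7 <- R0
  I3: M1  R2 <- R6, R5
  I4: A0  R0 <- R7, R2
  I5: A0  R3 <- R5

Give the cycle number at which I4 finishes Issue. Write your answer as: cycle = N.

I1: IS=1 RO=2 EX=4 WR=5
I2: IS=2 RO=3 EX=4 WR=5
I3: IS=3 RO=4 EX=9 WR=10
I4: IS=6 RO=11 EX=12 WR=13  [struct: A0 busy until I2 writes@5; RAW R2: wait I3 write@10]
I5: IS=14 RO=15 EX=16 WR=17  [struct: A0 busy until I4 writes@13]

cycle = 6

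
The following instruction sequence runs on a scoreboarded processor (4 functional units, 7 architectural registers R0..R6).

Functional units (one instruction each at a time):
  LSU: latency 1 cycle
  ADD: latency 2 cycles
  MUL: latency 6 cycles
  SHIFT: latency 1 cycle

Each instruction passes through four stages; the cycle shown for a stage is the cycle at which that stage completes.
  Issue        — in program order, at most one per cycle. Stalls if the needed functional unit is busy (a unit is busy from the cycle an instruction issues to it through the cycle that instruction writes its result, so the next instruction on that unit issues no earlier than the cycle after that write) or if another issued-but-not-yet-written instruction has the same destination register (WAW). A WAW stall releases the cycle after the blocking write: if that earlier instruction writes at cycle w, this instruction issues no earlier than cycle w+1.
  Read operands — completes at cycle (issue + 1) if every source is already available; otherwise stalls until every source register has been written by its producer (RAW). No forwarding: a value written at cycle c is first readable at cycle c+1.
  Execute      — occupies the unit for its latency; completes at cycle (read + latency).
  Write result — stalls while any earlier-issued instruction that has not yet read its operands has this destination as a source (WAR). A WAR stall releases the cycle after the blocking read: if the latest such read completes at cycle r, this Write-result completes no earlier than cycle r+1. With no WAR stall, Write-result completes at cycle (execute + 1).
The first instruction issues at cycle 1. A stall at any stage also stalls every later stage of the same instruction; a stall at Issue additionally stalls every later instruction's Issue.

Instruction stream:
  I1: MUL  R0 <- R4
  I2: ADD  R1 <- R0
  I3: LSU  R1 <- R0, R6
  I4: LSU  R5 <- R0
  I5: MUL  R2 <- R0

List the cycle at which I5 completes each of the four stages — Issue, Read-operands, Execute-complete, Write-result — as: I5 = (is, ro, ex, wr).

I5 = (19, 20, 26, 27)

cycle 1: I1 issues→MUL
cycle 2: I1 reads · I2 issues→ADD
cycle 8: I1 exec-done
cycle 9: I1 writes R0
cycle 10: I2 reads
cycle 12: I2 exec-done
cycle 13: I2 writes R1
cycle 14: I3 issues→LSU
cycle 15: I3 reads
cycle 16: I3 exec-done
cycle 17: I3 writes R1
cycle 18: I4 issues→LSU
cycle 19: I4 reads · I5 issues→MUL
cycle 20: I4 exec-done · I5 reads
cycle 21: I4 writes R5
cycle 26: I5 exec-done
cycle 27: I5 writes R2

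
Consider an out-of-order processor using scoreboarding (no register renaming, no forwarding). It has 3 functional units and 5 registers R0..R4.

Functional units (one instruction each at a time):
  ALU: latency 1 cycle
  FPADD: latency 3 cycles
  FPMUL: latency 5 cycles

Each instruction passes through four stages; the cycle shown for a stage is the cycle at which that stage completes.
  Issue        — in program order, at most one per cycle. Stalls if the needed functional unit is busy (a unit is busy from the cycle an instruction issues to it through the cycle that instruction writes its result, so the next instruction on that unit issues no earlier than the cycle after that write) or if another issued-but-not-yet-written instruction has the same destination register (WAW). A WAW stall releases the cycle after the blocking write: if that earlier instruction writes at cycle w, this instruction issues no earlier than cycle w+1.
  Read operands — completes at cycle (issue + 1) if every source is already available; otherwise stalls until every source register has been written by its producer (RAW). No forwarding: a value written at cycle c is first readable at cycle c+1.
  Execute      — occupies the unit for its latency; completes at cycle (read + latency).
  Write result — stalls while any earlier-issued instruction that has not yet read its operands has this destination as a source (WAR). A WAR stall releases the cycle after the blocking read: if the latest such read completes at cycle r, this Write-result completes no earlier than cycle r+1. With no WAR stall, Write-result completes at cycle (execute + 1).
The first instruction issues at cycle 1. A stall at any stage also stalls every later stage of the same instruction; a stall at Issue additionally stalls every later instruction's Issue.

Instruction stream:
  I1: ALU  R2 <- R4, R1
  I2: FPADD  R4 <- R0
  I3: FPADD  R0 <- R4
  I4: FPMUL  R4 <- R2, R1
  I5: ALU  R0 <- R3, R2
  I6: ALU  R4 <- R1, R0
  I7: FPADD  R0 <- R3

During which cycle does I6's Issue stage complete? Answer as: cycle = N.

c1: I1 issues→ALU
c2: I1 reads; I2 issues→FPADD
c3: I1 exec-done; I2 reads
c4: I1 writes R2
c6: I2 exec-done
c7: I2 writes R4
c8: I3 issues→FPADD
c9: I3 reads; I4 issues→FPMUL
c10: I4 reads
c12: I3 exec-done
c13: I3 writes R0
c14: I5 issues→ALU
c15: I4 exec-done; I5 reads
c16: I4 writes R4; I5 exec-done
c17: I5 writes R0
c18: I6 issues→ALU
c19: I6 reads; I7 issues→FPADD
c20: I6 exec-done; I7 reads
c21: I6 writes R4
c23: I7 exec-done
c24: I7 writes R0

cycle = 18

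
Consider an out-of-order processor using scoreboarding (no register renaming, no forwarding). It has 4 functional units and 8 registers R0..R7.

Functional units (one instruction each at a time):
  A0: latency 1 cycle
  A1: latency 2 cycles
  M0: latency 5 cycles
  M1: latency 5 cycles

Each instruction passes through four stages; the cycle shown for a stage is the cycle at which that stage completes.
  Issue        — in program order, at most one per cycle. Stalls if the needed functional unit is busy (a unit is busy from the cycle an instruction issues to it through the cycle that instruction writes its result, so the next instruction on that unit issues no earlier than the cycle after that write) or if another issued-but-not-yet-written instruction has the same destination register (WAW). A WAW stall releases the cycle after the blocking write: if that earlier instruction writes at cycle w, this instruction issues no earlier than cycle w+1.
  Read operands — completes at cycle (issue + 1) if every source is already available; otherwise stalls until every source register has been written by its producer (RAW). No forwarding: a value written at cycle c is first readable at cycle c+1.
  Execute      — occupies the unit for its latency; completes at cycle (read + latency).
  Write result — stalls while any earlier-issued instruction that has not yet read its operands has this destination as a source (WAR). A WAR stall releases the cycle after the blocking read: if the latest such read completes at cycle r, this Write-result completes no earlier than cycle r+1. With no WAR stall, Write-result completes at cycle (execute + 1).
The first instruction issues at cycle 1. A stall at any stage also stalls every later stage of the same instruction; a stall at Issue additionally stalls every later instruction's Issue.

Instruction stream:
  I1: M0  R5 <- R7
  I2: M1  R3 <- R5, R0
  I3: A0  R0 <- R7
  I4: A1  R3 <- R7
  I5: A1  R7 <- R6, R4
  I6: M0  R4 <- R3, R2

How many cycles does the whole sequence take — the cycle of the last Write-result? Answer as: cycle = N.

c1: I1 issues→M0
c2: I1 reads | I2 issues→M1
c3: I3 issues→A0
c4: I3 reads
c5: I3 exec-done
c7: I1 exec-done
c8: I1 writes R5
c9: I2 reads
c10: I3 writes R0
c14: I2 exec-done
c15: I2 writes R3
c16: I4 issues→A1
c17: I4 reads
c19: I4 exec-done
c20: I4 writes R3
c21: I5 issues→A1
c22: I5 reads | I6 issues→M0
c23: I6 reads
c24: I5 exec-done
c25: I5 writes R7
c28: I6 exec-done
c29: I6 writes R4

cycle = 29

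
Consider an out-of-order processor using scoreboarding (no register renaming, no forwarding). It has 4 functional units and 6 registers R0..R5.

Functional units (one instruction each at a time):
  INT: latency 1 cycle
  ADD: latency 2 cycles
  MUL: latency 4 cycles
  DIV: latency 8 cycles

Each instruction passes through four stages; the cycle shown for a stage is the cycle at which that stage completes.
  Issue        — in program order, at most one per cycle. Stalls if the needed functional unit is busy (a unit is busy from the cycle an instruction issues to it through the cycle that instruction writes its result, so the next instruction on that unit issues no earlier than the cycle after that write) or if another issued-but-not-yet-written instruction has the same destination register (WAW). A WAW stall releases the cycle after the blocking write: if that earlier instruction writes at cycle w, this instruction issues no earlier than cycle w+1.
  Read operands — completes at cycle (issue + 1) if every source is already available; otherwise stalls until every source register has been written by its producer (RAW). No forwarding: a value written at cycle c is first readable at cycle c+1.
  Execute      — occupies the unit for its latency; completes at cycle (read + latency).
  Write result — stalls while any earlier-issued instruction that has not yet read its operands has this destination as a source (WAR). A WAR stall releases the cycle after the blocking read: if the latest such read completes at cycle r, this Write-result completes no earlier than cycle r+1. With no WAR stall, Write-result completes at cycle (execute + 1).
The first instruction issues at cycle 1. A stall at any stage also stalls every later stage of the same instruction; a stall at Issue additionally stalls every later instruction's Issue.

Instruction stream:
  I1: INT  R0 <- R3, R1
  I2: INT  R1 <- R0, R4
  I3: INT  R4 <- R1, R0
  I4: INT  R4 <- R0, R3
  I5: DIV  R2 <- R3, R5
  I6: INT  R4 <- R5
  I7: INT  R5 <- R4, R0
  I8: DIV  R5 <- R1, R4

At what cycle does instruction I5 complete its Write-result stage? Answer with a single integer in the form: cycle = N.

cycle = 24

cycle 1: I1 issues→INT
cycle 2: I1 reads
cycle 3: I1 exec-done
cycle 4: I1 writes R0
cycle 5: I2 issues→INT
cycle 6: I2 reads
cycle 7: I2 exec-done
cycle 8: I2 writes R1
cycle 9: I3 issues→INT
cycle 10: I3 reads
cycle 11: I3 exec-done
cycle 12: I3 writes R4
cycle 13: I4 issues→INT
cycle 14: I4 reads, I5 issues→DIV
cycle 15: I4 exec-done, I5 reads
cycle 16: I4 writes R4
cycle 17: I6 issues→INT
cycle 18: I6 reads
cycle 19: I6 exec-done
cycle 20: I6 writes R4
cycle 21: I7 issues→INT
cycle 22: I7 reads
cycle 23: I5 exec-done, I7 exec-done
cycle 24: I5 writes R2, I7 writes R5
cycle 25: I8 issues→DIV
cycle 26: I8 reads
cycle 34: I8 exec-done
cycle 35: I8 writes R5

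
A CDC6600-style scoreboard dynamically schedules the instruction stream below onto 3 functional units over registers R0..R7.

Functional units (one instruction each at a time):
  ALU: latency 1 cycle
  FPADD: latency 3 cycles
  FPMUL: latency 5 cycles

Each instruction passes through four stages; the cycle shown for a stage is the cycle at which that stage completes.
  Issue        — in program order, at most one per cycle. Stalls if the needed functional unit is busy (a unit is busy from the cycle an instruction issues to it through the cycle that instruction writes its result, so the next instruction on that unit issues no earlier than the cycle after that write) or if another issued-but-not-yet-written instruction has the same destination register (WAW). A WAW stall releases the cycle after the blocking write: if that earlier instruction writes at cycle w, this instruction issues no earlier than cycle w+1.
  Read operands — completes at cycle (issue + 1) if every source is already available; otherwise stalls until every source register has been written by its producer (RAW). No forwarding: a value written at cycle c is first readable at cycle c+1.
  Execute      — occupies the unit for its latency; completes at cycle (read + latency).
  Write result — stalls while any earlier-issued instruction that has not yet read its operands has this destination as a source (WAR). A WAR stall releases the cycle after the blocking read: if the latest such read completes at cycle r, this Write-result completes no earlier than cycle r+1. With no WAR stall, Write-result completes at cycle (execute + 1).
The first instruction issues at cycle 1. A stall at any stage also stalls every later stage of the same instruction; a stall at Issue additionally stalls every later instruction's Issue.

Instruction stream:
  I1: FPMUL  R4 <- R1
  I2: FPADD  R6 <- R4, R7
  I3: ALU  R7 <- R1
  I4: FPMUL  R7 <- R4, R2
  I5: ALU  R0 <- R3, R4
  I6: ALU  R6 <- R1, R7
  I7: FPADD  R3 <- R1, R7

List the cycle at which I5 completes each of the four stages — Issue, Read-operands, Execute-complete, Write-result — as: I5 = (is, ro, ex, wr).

I5 = (12, 13, 14, 15)

[I1] 1/2/7/8
[I2] 2/9/12/13  (RAW R4: wait I1 write@8)
[I3] 3/4/5/10  (WAR R7: wait I2 read@9)
[I4] 11/12/17/18  (WAW R7: wait I3 write@10)
[I5] 12/13/14/15
[I6] 16/19/20/21  (struct: ALU busy until I5 writes@15; RAW R7: wait I4 write@18)
[I7] 17/19/22/23  (RAW R7: wait I4 write@18)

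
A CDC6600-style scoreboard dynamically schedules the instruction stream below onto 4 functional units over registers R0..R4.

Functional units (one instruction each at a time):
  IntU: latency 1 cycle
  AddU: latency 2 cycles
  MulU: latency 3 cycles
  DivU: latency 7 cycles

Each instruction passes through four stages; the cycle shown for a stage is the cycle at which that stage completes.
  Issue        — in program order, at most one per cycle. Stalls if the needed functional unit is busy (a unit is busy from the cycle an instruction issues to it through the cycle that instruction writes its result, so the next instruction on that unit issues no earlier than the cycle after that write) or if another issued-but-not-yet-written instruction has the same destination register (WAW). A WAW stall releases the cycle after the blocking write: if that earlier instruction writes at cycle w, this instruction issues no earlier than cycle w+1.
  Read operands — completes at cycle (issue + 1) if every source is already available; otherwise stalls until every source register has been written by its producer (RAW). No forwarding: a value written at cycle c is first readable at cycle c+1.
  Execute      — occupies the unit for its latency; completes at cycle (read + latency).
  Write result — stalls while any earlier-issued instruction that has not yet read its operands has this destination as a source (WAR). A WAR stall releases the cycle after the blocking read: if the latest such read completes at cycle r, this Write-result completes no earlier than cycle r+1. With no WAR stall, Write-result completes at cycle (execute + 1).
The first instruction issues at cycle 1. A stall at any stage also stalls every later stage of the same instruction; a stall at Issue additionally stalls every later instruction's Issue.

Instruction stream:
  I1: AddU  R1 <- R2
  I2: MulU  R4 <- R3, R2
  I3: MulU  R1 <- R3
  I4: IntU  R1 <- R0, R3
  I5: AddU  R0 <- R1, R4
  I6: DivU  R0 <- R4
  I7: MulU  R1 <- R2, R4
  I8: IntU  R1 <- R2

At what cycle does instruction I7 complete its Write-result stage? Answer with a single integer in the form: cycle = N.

cycle = 28

[1] I1 dispatched to AddU
[2] I1 operands ready · I2 dispatched to MulU
[3] I2 operands ready
[4] I1 complete
[5] R1←I1
[6] I2 complete
[7] R4←I2
[8] I3 dispatched to MulU
[9] I3 operands ready
[12] I3 complete
[13] R1←I3
[14] I4 dispatched to IntU
[15] I4 operands ready · I5 dispatched to AddU
[16] I4 complete
[17] R1←I4
[18] I5 operands ready
[20] I5 complete
[21] R0←I5
[22] I6 dispatched to DivU
[23] I6 operands ready · I7 dispatched to MulU
[24] I7 operands ready
[27] I7 complete
[28] R1←I7
[29] I8 dispatched to IntU
[30] I6 complete · I8 operands ready
[31] R0←I6 · I8 complete
[32] R1←I8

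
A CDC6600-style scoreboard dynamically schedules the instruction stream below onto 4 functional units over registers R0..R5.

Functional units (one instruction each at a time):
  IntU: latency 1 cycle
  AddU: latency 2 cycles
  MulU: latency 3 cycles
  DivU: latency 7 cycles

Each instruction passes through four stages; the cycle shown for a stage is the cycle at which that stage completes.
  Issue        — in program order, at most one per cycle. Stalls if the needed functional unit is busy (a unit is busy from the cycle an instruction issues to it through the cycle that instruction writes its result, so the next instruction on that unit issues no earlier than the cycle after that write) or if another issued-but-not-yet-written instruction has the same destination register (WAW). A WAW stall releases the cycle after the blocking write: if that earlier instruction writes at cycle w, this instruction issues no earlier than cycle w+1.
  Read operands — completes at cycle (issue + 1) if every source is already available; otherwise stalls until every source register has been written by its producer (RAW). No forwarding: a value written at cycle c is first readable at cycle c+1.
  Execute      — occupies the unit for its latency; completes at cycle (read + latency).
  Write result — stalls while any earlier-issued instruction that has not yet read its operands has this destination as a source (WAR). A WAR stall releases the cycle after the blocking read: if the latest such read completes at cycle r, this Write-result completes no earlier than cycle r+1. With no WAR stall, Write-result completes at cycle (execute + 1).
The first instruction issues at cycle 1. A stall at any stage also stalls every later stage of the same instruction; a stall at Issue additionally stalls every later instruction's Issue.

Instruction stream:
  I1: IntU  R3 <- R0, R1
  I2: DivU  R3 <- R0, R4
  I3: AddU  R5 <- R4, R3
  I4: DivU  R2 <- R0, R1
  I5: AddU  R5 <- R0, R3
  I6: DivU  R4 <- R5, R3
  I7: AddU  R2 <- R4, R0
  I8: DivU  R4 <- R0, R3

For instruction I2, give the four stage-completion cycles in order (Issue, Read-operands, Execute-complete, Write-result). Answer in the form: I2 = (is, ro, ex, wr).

I2 = (5, 6, 13, 14)

t=1  I1 dispatched to IntU
t=2  I1 operands ready
t=3  I1 complete
t=4  R3←I1
t=5  I2 dispatched to DivU
t=6  I2 operands ready, I3 dispatched to AddU
t=13  I2 complete
t=14  R3←I2
t=15  I3 operands ready, I4 dispatched to DivU
t=16  I4 operands ready
t=17  I3 complete
t=18  R5←I3
t=19  I5 dispatched to AddU
t=20  I5 operands ready
t=22  I5 complete
t=23  I4 complete, R5←I5
t=24  R2←I4
t=25  I6 dispatched to DivU
t=26  I6 operands ready, I7 dispatched to AddU
t=33  I6 complete
t=34  R4←I6
t=35  I7 operands ready, I8 dispatched to DivU
t=36  I8 operands ready
t=37  I7 complete
t=38  R2←I7
t=43  I8 complete
t=44  R4←I8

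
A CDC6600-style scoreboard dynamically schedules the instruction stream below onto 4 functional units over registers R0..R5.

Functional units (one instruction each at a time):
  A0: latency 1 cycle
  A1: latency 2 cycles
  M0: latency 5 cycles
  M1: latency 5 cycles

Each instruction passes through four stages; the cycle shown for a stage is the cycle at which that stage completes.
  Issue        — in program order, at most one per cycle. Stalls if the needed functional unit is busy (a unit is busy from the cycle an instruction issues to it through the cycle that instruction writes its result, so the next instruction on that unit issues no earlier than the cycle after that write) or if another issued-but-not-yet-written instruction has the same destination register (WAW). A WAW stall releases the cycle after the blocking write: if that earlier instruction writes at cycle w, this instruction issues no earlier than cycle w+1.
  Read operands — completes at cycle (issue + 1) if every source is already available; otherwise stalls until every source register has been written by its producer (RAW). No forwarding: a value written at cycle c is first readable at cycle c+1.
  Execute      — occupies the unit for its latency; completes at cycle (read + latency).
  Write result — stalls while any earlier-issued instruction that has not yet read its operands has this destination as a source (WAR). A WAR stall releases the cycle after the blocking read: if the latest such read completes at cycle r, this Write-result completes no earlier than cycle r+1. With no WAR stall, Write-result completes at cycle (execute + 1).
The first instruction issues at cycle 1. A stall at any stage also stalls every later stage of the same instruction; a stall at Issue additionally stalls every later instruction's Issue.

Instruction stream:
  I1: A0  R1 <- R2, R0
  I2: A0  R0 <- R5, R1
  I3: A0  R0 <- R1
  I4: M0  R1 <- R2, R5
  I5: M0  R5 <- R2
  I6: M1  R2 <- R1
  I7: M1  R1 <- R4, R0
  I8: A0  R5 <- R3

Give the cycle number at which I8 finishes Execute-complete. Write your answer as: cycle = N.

cycle = 30

1) issue 1, read 2, done 3, write 4
2) issue 5, read 6, done 7, write 8  <struct: A0 busy until I1 writes@4>
3) issue 9, read 10, done 11, write 12  <struct: A0 busy until I2 writes@8>
4) issue 10, read 11, done 16, write 17
5) issue 18, read 19, done 24, write 25  <struct: M0 busy until I4 writes@17>
6) issue 19, read 20, done 25, write 26
7) issue 27, read 28, done 33, write 34  <struct: M1 busy until I6 writes@26>
8) issue 28, read 29, done 30, write 31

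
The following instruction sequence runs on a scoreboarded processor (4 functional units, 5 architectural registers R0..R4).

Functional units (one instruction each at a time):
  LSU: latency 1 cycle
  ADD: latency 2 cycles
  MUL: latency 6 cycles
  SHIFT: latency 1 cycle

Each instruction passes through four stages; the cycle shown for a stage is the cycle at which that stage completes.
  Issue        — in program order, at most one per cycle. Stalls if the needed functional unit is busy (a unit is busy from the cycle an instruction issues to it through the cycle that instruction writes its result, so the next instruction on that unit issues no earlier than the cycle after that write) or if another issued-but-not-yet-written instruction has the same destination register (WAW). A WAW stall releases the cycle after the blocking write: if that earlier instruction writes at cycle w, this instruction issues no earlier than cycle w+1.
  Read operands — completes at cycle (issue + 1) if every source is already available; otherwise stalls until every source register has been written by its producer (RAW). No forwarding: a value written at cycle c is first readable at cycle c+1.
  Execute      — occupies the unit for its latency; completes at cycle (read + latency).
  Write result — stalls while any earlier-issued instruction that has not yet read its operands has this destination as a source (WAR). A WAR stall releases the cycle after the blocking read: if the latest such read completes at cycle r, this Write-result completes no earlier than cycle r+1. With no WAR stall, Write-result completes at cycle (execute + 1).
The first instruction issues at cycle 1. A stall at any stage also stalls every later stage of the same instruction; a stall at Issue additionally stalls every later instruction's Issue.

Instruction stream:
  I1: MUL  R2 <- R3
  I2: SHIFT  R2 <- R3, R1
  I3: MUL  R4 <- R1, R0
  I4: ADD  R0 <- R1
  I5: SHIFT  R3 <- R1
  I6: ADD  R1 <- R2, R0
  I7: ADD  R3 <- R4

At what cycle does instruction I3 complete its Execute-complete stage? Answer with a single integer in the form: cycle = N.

cycle = 18

t=1  I1 issues→MUL
t=2  I1 reads
t=8  I1 exec-done
t=9  I1 writes R2
t=10  I2 issues→SHIFT
t=11  I2 reads · I3 issues→MUL
t=12  I2 exec-done · I3 reads · I4 issues→ADD
t=13  I2 writes R2 · I4 reads
t=14  I5 issues→SHIFT
t=15  I4 exec-done · I5 reads
t=16  I4 writes R0 · I5 exec-done
t=17  I5 writes R3 · I6 issues→ADD
t=18  I3 exec-done · I6 reads
t=19  I3 writes R4
t=20  I6 exec-done
t=21  I6 writes R1
t=22  I7 issues→ADD
t=23  I7 reads
t=25  I7 exec-done
t=26  I7 writes R3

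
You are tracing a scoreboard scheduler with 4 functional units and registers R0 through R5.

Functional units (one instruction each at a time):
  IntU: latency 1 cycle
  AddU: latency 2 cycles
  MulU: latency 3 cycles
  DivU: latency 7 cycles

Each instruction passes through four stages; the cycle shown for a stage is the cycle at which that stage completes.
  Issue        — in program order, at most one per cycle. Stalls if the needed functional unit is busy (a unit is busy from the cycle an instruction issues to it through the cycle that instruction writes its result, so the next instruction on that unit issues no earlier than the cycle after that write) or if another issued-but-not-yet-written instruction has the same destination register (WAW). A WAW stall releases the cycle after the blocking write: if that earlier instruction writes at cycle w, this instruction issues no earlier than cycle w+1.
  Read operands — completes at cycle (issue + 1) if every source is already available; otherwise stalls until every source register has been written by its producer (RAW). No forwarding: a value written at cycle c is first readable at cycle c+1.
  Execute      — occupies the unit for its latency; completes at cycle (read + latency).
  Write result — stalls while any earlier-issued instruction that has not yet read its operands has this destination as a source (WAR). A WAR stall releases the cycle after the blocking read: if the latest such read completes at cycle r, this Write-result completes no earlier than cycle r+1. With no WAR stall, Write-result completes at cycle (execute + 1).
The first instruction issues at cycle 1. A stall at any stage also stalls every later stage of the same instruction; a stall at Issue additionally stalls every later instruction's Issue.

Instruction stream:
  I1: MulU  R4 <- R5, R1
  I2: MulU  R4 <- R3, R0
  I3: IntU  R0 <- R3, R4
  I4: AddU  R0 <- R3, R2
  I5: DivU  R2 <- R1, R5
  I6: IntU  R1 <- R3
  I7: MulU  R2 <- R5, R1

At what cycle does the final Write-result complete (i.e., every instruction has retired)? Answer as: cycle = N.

  I1 | 1 | 2 | 5 | 6
  I2 | 7 | 8 | 11 | 12   struct: MulU busy until I1 writes@6
  I3 | 8 | 13 | 14 | 15   RAW R4: wait I2 write@12
  I4 | 16 | 17 | 19 | 20   WAW R0: wait I3 write@15
  I5 | 17 | 18 | 25 | 26
  I6 | 18 | 19 | 20 | 21
  I7 | 27 | 28 | 31 | 32   WAW R2: wait I5 write@26

cycle = 32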